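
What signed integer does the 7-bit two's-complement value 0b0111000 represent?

MSB is 0, so the value is non-negative: 0111000 = 56.

56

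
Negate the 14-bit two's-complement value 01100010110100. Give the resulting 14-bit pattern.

10011101001100

Invert: 10011101001011. Add 1: 10011101001100.
Check: 01100010110100 = 6324, 10011101001100 = -6324.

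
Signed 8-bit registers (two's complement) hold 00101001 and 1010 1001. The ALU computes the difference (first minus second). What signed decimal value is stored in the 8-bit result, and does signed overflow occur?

-128; overflow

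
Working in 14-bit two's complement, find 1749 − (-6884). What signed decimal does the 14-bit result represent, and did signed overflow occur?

-7751; overflow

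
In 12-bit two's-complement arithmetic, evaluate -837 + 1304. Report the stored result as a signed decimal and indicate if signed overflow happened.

-837 → 110010111011
1304 → 010100011000
  110010111011
+ 010100011000
= 000111010011  (discard carry-out 1)
Result 000111010011: MSB = 0 → value 467.
Addends have opposite signs, so signed overflow cannot occur.

467; no overflow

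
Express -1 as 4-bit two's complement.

1111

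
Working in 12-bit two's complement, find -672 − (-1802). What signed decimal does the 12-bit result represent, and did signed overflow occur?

-672 → 110101100000
-1802 → 100011110110
Subtract via negate-and-add: invert 100011110110 + 1 = 011100001010 (i.e. 1802).
  110101100000
+ 011100001010
= 010001101010  (discard carry-out 1)
Result 010001101010: MSB = 0 → value 1130.
Addends (after negating the subtrahend) have opposite signs, so signed overflow cannot occur.

1130; no overflow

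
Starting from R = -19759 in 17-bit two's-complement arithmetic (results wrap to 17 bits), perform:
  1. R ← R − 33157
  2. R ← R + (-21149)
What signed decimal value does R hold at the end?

Start: R = -19759 = 11011001011010001.
R = -19759 − 33157 = -52916 = 10011000101001100
R = -52916 + (-21149) = -74065; wraps to 57007 = 01101111010101111

57007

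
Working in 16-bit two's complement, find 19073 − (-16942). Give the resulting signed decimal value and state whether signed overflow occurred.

19073 → 0100101010000001
-16942 → 1011110111010010
Subtract via negate-and-add: invert 1011110111010010 + 1 = 0100001000101110 (i.e. 16942).
  0100101010000001
+ 0100001000101110
= 1000110010101111
Result 1000110010101111: MSB = 1 → 36015 − 65536 = -29521.
Both addends (after negating the subtrahend) are non-negative but the stored result is negative: signed overflow. The true value 19073 − (-16942) = 36015 lies outside [-32768, 32767].

-29521; overflow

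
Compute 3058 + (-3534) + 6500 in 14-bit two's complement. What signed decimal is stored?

3058 + (-3534) = -476 (11111000100100)
-476 + 6500 = 6024 (01011110001000)

6024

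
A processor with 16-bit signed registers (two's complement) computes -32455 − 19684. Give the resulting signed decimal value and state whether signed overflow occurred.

-32455 → 1000000100111001
19684 → 0100110011100100
Subtract via negate-and-add: invert 0100110011100100 + 1 = 1011001100011100 (i.e. -19684).
  1000000100111001
+ 1011001100011100
= 0011010001010101  (discard carry-out 1)
Result 0011010001010101: MSB = 0 → value 13397.
Both addends (after negating the subtrahend) are negative but the stored result is non-negative: signed overflow. The true value -32455 − 19684 = -52139 lies outside [-32768, 32767].

13397; overflow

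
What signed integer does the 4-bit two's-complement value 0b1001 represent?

-7

MSB is 1, so the value is negative.
Invert: 0110. Add 1: 0111 = 7. So the value is −7.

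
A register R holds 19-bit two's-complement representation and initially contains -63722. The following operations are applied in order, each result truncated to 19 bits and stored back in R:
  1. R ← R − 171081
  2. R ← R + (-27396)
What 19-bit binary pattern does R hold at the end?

0111111111111001001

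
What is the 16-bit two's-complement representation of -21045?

1010110111001011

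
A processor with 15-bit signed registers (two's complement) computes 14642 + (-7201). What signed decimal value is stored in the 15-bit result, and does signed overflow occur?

7441; no overflow

14642 → 011100100110010
-7201 → 110001111011111
  011100100110010
+ 110001111011111
= 001110100010001  (discard carry-out 1)
Result 001110100010001: MSB = 0 → value 7441.
Addends have opposite signs, so signed overflow cannot occur.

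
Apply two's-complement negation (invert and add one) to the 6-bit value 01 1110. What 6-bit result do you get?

100010

Invert: 100001. Add 1: 100010.
Check: 011110 = 30, 100010 = -30.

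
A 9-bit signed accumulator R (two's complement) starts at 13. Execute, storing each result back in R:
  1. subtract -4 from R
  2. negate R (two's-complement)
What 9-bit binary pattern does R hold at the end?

111101111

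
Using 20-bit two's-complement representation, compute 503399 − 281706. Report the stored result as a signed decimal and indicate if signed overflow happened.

503399 → 01111010111001100111
281706 → 01000100110001101010
Subtract via negate-and-add: invert 01000100110001101010 + 1 = 10111011001110010110 (i.e. -281706).
  01111010111001100111
+ 10111011001110010110
= 00110110000111111101  (discard carry-out 1)
Result 00110110000111111101: MSB = 0 → value 221693.
Addends (after negating the subtrahend) have opposite signs, so signed overflow cannot occur.

221693; no overflow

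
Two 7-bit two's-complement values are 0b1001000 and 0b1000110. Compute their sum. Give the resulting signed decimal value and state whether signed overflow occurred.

14; overflow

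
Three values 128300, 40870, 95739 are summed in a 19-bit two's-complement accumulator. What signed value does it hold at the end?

128300 + 40870 = 169170 (0101001010011010010)
169170 + 95739 = 264909 → wraps to -259379 (1000000101011001101)

-259379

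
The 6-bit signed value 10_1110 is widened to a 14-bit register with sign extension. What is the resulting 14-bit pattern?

MSB of 101110 is 1; replicate it into the new high bits.
11111111|101110 → 11111111101110 (still -18).

11111111101110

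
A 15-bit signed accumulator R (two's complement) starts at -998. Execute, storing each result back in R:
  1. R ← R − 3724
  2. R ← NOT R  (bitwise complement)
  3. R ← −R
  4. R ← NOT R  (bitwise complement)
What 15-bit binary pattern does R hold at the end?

001001001110000

Start: R = -998 = 111110000011010.
R = -998 − 3724 = -4722 = 110110110001110
R = NOT 110110110001110 = 001001001110001 = 4721
R = −(4721) = -4721 = 110110110001111
R = NOT 110110110001111 = 001001001110000 = 4720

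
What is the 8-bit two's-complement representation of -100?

|-100| = 100 = 01100100 in 8 bits.
Invert the bits: 10011011. Add 1: 10011100.
Check: 10011100 reads as 156 − 256 = -100.

10011100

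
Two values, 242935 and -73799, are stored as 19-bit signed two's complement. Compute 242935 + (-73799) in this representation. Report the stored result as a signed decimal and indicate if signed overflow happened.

169136; no overflow

242935 → 0111011010011110111
-73799 → 1101101111110111001
  0111011010011110111
+ 1101101111110111001
= 0101001010010110000  (discard carry-out 1)
Result 0101001010010110000: MSB = 0 → value 169136.
Addends have opposite signs, so signed overflow cannot occur.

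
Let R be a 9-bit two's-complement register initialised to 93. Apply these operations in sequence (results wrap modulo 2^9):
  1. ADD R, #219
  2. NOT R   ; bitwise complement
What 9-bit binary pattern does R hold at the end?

011000111

Start: R = 93 = 001011101.
R = 93 + 219 = 312; wraps to -200 = 100111000
R = NOT 100111000 = 011000111 = 199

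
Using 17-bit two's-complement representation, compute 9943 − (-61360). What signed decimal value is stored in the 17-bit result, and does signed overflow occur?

-59769; overflow

9943 → 00010011011010111
-61360 → 10001000001010000
Subtract via negate-and-add: invert 10001000001010000 + 1 = 01110111110110000 (i.e. 61360).
  00010011011010111
+ 01110111110110000
= 10001011010000111
Result 10001011010000111: MSB = 1 → 71303 − 131072 = -59769.
Both addends (after negating the subtrahend) are non-negative but the stored result is negative: signed overflow. The true value 9943 − (-61360) = 71303 lies outside [-65536, 65535].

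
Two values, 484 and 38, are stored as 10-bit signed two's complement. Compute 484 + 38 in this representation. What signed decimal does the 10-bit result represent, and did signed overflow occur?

-502; overflow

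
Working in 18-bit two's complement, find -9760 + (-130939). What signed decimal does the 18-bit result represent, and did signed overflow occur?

-9760 → 111101100111100000
-130939 → 100000000010000101
  111101100111100000
+ 100000000010000101
= 011101101001100101  (discard carry-out 1)
Result 011101101001100101: MSB = 0 → value 121445.
Both addends are negative but the stored result is non-negative: signed overflow. The true value -9760 + (-130939) = -140699 lies outside [-131072, 131071].

121445; overflow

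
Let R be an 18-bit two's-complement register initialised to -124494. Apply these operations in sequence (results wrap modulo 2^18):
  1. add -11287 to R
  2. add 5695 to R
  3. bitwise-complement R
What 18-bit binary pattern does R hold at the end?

Start: R = -124494 = 100001100110110010.
R = -124494 + (-11287) = -135781; wraps to 126363 = 011110110110011011
R = 126363 + 5695 = 132058; wraps to -130086 = 100000001111011010
R = NOT 100000001111011010 = 011111110000100101 = 130085

011111110000100101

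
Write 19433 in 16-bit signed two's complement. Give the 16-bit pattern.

0100101111101001

19433 is non-negative, so write it directly in 16 bits: 0100101111101001.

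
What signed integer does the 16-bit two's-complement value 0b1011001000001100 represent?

-19956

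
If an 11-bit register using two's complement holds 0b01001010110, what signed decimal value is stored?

598

MSB is 0, so the value is non-negative: 01001010110 = 598.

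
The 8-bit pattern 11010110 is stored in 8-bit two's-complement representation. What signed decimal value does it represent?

MSB is 1, so the value is negative.
Invert: 00101001. Add 1: 00101010 = 42. So the value is −42.

-42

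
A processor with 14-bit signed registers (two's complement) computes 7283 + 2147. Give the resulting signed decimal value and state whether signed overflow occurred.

-6954; overflow

7283 → 01110001110011
2147 → 00100001100011
  01110001110011
+ 00100001100011
= 10010011010110
Result 10010011010110: MSB = 1 → 9430 − 16384 = -6954.
Both addends are non-negative but the stored result is negative: signed overflow. The true value 7283 + 2147 = 9430 lies outside [-8192, 8191].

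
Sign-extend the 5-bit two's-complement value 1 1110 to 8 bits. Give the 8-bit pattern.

MSB of 11110 is 1; replicate it into the new high bits.
111|11110 → 11111110 (still -2).

11111110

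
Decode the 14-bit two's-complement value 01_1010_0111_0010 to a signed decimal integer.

6770

MSB is 0, so the value is non-negative: 01101001110010 = 6770.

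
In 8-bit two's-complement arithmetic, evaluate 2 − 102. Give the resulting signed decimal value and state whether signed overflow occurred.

2 → 00000010
102 → 01100110
Subtract via negate-and-add: invert 01100110 + 1 = 10011010 (i.e. -102).
  00000010
+ 10011010
= 10011100
Result 10011100: MSB = 1 → 156 − 256 = -100.
Addends (after negating the subtrahend) have opposite signs, so signed overflow cannot occur.

-100; no overflow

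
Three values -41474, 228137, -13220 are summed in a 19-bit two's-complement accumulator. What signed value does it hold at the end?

173443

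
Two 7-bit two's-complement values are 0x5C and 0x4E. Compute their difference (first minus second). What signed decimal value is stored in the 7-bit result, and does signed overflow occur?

14; no overflow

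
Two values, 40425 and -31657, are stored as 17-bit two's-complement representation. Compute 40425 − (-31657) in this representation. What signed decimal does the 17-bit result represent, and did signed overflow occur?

-58990; overflow

40425 → 01001110111101001
-31657 → 11000010001010111
Subtract via negate-and-add: invert 11000010001010111 + 1 = 00111101110101001 (i.e. 31657).
  01001110111101001
+ 00111101110101001
= 10001100110010010
Result 10001100110010010: MSB = 1 → 72082 − 131072 = -58990.
Both addends (after negating the subtrahend) are non-negative but the stored result is negative: signed overflow. The true value 40425 − (-31657) = 72082 lies outside [-65536, 65535].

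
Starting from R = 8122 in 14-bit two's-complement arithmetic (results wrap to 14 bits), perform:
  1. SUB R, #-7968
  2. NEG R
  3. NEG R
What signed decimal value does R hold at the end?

-294

Start: R = 8122 = 01111110111010.
R = 8122 − (-7968) = 16090; wraps to -294 = 11111011011010
R = −(-294) = 294 = 00000100100110
R = −(294) = -294 = 11111011011010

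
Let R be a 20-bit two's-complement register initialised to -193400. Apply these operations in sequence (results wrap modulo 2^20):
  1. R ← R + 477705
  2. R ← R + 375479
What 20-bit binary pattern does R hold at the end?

Start: R = -193400 = 11010000110010001000.
R = -193400 + 477705 = 284305 = 01000101011010010001
R = 284305 + 375479 = 659784; wraps to -388792 = 10100001000101001000

10100001000101001000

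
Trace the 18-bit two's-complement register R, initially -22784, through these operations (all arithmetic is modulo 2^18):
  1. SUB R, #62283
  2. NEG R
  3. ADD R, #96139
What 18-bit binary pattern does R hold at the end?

101100001111010110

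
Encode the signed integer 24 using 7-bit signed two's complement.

0011000

24 is non-negative, so write it directly in 7 bits: 0011000.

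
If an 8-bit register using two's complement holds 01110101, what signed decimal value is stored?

117

MSB is 0, so the value is non-negative: 01110101 = 117.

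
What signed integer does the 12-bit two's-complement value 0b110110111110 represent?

-578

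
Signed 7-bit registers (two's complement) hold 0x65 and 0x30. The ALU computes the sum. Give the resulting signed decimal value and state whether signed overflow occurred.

0x65 = 1100101 = -27 (signed)
0x30 = 0110000 = 48 (signed)
  1100101
+ 0110000
= 0010101  (discard carry-out 1)
Result 0010101: MSB = 0 → value 21.
Addends have opposite signs, so signed overflow cannot occur.

21; no overflow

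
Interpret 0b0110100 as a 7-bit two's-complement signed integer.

52

MSB is 0, so the value is non-negative: 0110100 = 52.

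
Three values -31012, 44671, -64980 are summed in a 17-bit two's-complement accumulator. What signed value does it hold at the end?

-51321

-31012 + 44671 = 13659 (00011010101011011)
13659 + (-64980) = -51321 (10011011110000111)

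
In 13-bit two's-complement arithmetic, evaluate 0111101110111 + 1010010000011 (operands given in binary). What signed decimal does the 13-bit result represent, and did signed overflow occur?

0111101110111 = 3959 (signed)
1010010000011 = -2941 (signed)
  0111101110111
+ 1010010000011
= 0001111111010  (discard carry-out 1)
Result 0001111111010: MSB = 0 → value 1018.
Addends have opposite signs, so signed overflow cannot occur.

1018; no overflow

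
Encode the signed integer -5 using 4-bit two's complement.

1011

|-5| = 5 = 0101 in 4 bits.
Invert the bits: 1010. Add 1: 1011.
Check: 1011 reads as 11 − 16 = -5.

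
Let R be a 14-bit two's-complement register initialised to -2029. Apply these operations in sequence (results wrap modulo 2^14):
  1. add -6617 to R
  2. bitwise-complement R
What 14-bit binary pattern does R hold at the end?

10000111000101

Start: R = -2029 = 11100000010011.
R = -2029 + (-6617) = -8646; wraps to 7738 = 01111000111010
R = NOT 01111000111010 = 10000111000101 = -7739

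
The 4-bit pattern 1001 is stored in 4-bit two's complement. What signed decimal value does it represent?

-7

MSB is 1, so the value is negative.
Unsigned reading: 9. Subtract 2^4 = 16: 9 − 16 = -7.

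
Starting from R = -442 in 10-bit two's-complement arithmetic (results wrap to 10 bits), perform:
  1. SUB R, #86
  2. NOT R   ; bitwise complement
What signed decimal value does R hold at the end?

Start: R = -442 = 1001000110.
R = -442 − 86 = -528; wraps to 496 = 0111110000
R = NOT 0111110000 = 1000001111 = -497

-497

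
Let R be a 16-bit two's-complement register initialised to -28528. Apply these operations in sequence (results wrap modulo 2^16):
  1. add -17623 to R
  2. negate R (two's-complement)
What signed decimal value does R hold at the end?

-19385

Start: R = -28528 = 1001000010010000.
R = -28528 + (-17623) = -46151; wraps to 19385 = 0100101110111001
R = −(19385) = -19385 = 1011010001000111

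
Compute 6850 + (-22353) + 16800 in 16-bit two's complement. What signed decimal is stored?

1297

6850 + (-22353) = -15503 (1100001101110001)
-15503 + 16800 = 1297 (0000010100010001)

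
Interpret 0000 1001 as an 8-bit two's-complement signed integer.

MSB is 0, so the value is non-negative: 00001001 = 9.

9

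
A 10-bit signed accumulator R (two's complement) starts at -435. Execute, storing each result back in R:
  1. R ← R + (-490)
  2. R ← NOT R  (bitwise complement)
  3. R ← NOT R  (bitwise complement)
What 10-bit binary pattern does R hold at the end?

Start: R = -435 = 1001001101.
R = -435 + (-490) = -925; wraps to 99 = 0001100011
R = NOT 0001100011 = 1110011100 = -100
R = NOT 1110011100 = 0001100011 = 99

0001100011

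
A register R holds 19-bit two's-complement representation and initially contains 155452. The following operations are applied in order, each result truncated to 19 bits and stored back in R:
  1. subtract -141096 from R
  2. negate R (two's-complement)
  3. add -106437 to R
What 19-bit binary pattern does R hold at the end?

0011101100111010111

Start: R = 155452 = 0100101111100111100.
R = 155452 − (-141096) = 296548; wraps to -227740 = 1001000011001100100
R = −(-227740) = 227740 = 0110111100110011100
R = 227740 + (-106437) = 121303 = 0011101100111010111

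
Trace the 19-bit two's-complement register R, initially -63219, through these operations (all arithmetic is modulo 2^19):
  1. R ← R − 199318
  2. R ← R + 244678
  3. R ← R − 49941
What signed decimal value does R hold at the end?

Start: R = -63219 = 1110000100100001101.
R = -63219 − 199318 = -262537; wraps to 261751 = 0111111111001110111
R = 261751 + 244678 = 506429; wraps to -17859 = 1111011101000111101
R = -17859 − 49941 = -67800 = 1101111011100101000

-67800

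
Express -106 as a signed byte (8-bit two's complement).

10010110

|-106| = 106 = 01101010 in 8 bits.
Invert the bits: 10010101. Add 1: 10010110.
Check: 10010110 reads as 150 − 256 = -106.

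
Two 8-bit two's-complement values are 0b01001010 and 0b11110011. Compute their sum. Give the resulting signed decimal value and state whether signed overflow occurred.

0b01001010 → 01001010 = 74 (signed)
0b11110011 → 11110011 = -13 (signed)
  01001010
+ 11110011
= 00111101  (discard carry-out 1)
Result 00111101: MSB = 0 → value 61.
Addends have opposite signs, so signed overflow cannot occur.

61; no overflow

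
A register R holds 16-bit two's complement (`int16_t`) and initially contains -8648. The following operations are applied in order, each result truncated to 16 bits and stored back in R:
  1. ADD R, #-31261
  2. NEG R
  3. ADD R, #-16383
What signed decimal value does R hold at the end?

23526

Start: R = -8648 = 1101111000111000.
R = -8648 + (-31261) = -39909; wraps to 25627 = 0110010000011011
R = −(25627) = -25627 = 1001101111100101
R = -25627 + (-16383) = -42010; wraps to 23526 = 0101101111100110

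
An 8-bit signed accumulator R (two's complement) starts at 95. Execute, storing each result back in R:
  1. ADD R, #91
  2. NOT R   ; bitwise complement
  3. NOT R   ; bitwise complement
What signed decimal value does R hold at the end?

Start: R = 95 = 01011111.
R = 95 + 91 = 186; wraps to -70 = 10111010
R = NOT 10111010 = 01000101 = 69
R = NOT 01000101 = 10111010 = -70

-70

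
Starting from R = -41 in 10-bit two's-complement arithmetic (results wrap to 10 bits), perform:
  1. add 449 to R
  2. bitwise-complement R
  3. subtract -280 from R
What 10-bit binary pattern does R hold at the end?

1101111111

Start: R = -41 = 1111010111.
R = -41 + 449 = 408 = 0110011000
R = NOT 0110011000 = 1001100111 = -409
R = -409 − (-280) = -129 = 1101111111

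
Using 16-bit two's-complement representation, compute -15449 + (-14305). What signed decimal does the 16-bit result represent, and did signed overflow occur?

-15449 → 1100001110100111
-14305 → 1100100000011111
  1100001110100111
+ 1100100000011111
= 1000101111000110  (discard carry-out 1)
Result 1000101111000110: MSB = 1 → 35782 − 65536 = -29754.
Both addends are negative and so is the stored result: no signed overflow.

-29754; no overflow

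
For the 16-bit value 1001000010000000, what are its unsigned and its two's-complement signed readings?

unsigned = 36992, signed = -28544

Unsigned: 1001000010000000 = 36992.
Signed: MSB=1 → 36992 − 65536 = -28544.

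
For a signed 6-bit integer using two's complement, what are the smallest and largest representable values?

Minimum: −2^5 = -32.
Maximum: 2^5 − 1 = 31.

min = -32, max = 31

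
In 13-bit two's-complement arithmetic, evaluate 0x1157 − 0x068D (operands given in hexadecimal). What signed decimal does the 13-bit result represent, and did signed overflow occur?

2762; overflow

0x1157 = 1000101010111 = -3753 (signed)
0x068D = 0011010001101 = 1677 (signed)
Subtract via negate-and-add: invert 0011010001101 + 1 = 1100101110011 (i.e. -1677).
  1000101010111
+ 1100101110011
= 0101011001010  (discard carry-out 1)
Result 0101011001010: MSB = 0 → value 2762.
Both addends (after negating the subtrahend) are negative but the stored result is non-negative: signed overflow. The true value -3753 − 1677 = -5430 lies outside [-4096, 4095].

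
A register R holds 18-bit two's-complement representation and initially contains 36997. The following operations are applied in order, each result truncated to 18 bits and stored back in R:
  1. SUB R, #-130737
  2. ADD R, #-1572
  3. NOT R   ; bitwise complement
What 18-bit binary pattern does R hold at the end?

010111011011101101

Start: R = 36997 = 001001000010000101.
R = 36997 − (-130737) = 167734; wraps to -94410 = 101000111100110110
R = -94410 + (-1572) = -95982 = 101000100100010010
R = NOT 101000100100010010 = 010111011011101101 = 95981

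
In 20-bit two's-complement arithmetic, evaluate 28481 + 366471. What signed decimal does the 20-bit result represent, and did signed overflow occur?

394952; no overflow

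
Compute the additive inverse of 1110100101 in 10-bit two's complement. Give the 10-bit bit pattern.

0001011011

Invert: 0001011010. Add 1: 0001011011.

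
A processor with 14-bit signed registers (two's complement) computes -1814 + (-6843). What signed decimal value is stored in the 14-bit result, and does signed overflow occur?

7727; overflow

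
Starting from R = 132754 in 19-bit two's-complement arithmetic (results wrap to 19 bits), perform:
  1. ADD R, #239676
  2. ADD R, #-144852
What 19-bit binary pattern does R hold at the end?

Start: R = 132754 = 0100000011010010010.
R = 132754 + 239676 = 372430; wraps to -151858 = 1011010111011001110
R = -151858 + (-144852) = -296710; wraps to 227578 = 0110111100011111010

0110111100011111010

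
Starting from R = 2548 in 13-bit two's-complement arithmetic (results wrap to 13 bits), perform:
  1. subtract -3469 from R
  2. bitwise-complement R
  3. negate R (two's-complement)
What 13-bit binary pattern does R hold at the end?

1011110000010

Start: R = 2548 = 0100111110100.
R = 2548 − (-3469) = 6017; wraps to -2175 = 1011110000001
R = NOT 1011110000001 = 0100001111110 = 2174
R = −(2174) = -2174 = 1011110000010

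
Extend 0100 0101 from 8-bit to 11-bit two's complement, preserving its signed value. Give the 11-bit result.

00001000101

MSB of 01000101 is 0; replicate it into the new high bits.
000|01000101 → 00001000101 (still 69).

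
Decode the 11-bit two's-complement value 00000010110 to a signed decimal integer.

MSB is 0, so the value is non-negative: 00000010110 = 22.

22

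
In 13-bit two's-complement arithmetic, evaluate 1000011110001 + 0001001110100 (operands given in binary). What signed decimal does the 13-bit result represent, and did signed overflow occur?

-3227; no overflow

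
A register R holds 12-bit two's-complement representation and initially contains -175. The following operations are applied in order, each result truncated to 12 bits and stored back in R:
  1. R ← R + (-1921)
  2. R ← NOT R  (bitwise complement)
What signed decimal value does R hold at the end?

-2001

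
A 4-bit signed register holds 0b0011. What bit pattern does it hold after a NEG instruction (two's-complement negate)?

1101

Invert: 1100. Add 1: 1101.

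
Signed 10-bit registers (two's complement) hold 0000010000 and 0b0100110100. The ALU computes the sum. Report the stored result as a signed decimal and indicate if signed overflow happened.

324; no overflow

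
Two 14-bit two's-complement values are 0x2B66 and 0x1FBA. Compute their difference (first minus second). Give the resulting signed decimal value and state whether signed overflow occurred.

2988; overflow

0x2B66 = 10101101100110 = -5274 (signed)
0x1FBA = 01111110111010 = 8122 (signed)
Subtract via negate-and-add: invert 01111110111010 + 1 = 10000001000110 (i.e. -8122).
  10101101100110
+ 10000001000110
= 00101110101100  (discard carry-out 1)
Result 00101110101100: MSB = 0 → value 2988.
Both addends (after negating the subtrahend) are negative but the stored result is non-negative: signed overflow. The true value -5274 − 8122 = -13396 lies outside [-8192, 8191].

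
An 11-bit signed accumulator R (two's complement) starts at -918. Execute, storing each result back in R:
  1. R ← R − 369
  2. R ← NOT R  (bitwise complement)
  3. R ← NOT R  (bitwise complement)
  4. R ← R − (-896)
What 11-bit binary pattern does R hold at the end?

Start: R = -918 = 10001101010.
R = -918 − 369 = -1287; wraps to 761 = 01011111001
R = NOT 01011111001 = 10100000110 = -762
R = NOT 10100000110 = 01011111001 = 761
R = 761 − (-896) = 1657; wraps to -391 = 11001111001

11001111001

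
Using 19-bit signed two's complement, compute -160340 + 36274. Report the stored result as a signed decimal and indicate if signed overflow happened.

-160340 → 1011000110110101100
36274 → 0001000110110110010
  1011000110110101100
+ 0001000110110110010
= 1100001101101011110
Result 1100001101101011110: MSB = 1 → 400222 − 524288 = -124066.
Addends have opposite signs, so signed overflow cannot occur.

-124066; no overflow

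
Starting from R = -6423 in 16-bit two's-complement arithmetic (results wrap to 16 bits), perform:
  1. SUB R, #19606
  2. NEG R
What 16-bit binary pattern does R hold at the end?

0110010110101101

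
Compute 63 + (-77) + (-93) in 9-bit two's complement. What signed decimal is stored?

63 + (-77) = -14 (111110010)
-14 + (-93) = -107 (110010101)

-107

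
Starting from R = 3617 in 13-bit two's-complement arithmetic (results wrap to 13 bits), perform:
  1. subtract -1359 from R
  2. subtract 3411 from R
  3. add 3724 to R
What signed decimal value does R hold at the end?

-2903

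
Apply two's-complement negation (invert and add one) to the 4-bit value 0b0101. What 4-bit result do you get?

1011

Invert: 1010. Add 1: 1011.
Check: 0101 = 5, 1011 = -5.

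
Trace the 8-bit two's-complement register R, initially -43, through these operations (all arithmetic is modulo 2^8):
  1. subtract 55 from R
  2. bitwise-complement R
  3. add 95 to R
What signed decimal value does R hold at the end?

-64

Start: R = -43 = 11010101.
R = -43 − 55 = -98 = 10011110
R = NOT 10011110 = 01100001 = 97
R = 97 + 95 = 192; wraps to -64 = 11000000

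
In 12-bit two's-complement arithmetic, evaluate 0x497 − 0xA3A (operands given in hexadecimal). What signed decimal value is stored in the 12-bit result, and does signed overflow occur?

0x497 = 010010010111 = 1175 (signed)
0xA3A = 101000111010 = -1478 (signed)
Subtract via negate-and-add: invert 101000111010 + 1 = 010111000110 (i.e. 1478).
  010010010111
+ 010111000110
= 101001011101
Result 101001011101: MSB = 1 → 2653 − 4096 = -1443.
Both addends (after negating the subtrahend) are non-negative but the stored result is negative: signed overflow. The true value 1175 − (-1478) = 2653 lies outside [-2048, 2047].

-1443; overflow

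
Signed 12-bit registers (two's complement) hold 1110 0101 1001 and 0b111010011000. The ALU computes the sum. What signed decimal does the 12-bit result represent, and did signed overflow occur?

1110 0101 1001 → 111001011001 = -423 (signed)
0b111010011000 → 111010011000 = -360 (signed)
  111001011001
+ 111010011000
= 110011110001  (discard carry-out 1)
Result 110011110001: MSB = 1 → 3313 − 4096 = -783.
Both addends are negative and so is the stored result: no signed overflow.

-783; no overflow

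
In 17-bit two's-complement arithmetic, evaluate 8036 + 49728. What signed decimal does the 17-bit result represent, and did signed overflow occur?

8036 → 00001111101100100
49728 → 01100001001000000
  00001111101100100
+ 01100001001000000
= 01110000110100100
Result 01110000110100100: MSB = 0 → value 57764.
Both addends are non-negative and so is the stored result: no signed overflow.

57764; no overflow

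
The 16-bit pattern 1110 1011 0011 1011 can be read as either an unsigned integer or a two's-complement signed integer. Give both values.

unsigned = 60219, signed = -5317

Unsigned: 1110101100111011 = 60219.
Signed: MSB=1 → 60219 − 65536 = -5317.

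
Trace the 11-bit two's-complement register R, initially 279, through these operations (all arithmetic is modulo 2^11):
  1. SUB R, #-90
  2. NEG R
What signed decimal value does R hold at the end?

-369

Start: R = 279 = 00100010111.
R = 279 − (-90) = 369 = 00101110001
R = −(369) = -369 = 11010001111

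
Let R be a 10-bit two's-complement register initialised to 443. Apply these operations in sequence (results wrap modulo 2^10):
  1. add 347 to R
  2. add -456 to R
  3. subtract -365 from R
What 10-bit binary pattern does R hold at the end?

Start: R = 443 = 0110111011.
R = 443 + 347 = 790; wraps to -234 = 1100010110
R = -234 + (-456) = -690; wraps to 334 = 0101001110
R = 334 − (-365) = 699; wraps to -325 = 1010111011

1010111011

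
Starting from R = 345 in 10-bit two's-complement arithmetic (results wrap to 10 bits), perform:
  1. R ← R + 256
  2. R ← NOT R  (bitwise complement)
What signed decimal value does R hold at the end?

Start: R = 345 = 0101011001.
R = 345 + 256 = 601; wraps to -423 = 1001011001
R = NOT 1001011001 = 0110100110 = 422

422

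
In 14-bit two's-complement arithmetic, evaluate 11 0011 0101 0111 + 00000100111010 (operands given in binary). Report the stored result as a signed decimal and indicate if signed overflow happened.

-2927; no overflow

11 0011 0101 0111 → 11001101010111 = -3241 (signed)
00000100111010 = 314 (signed)
  11001101010111
+ 00000100111010
= 11010010010001
Result 11010010010001: MSB = 1 → 13457 − 16384 = -2927.
Addends have opposite signs, so signed overflow cannot occur.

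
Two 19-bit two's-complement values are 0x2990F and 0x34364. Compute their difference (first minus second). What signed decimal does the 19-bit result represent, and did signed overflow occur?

0x2990F = 0101001100100001111 = 170255 (signed)
0x34364 = 0110100001101100100 = 213860 (signed)
Subtract via negate-and-add: invert 0110100001101100100 + 1 = 1001011110010011100 (i.e. -213860).
  0101001100100001111
+ 1001011110010011100
= 1110101010110101011
Result 1110101010110101011: MSB = 1 → 480683 − 524288 = -43605.
Addends (after negating the subtrahend) have opposite signs, so signed overflow cannot occur.

-43605; no overflow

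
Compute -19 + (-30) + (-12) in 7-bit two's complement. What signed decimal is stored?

-19 + (-30) = -49 (1001111)
-49 + (-12) = -61 (1000011)

-61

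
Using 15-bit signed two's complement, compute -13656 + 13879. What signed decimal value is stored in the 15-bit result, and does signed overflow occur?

223; no overflow

-13656 → 100101010101000
13879 → 011011000110111
  100101010101000
+ 011011000110111
= 000000011011111  (discard carry-out 1)
Result 000000011011111: MSB = 0 → value 223.
Addends have opposite signs, so signed overflow cannot occur.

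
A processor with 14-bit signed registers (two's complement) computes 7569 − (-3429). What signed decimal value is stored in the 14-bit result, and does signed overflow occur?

-5386; overflow

7569 → 01110110010001
-3429 → 11001010011011
Subtract via negate-and-add: invert 11001010011011 + 1 = 00110101100101 (i.e. 3429).
  01110110010001
+ 00110101100101
= 10101011110110
Result 10101011110110: MSB = 1 → 10998 − 16384 = -5386.
Both addends (after negating the subtrahend) are non-negative but the stored result is negative: signed overflow. The true value 7569 − (-3429) = 10998 lies outside [-8192, 8191].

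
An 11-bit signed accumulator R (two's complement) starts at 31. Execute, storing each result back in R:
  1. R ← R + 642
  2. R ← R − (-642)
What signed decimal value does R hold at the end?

-733

Start: R = 31 = 00000011111.
R = 31 + 642 = 673 = 01010100001
R = 673 − (-642) = 1315; wraps to -733 = 10100100011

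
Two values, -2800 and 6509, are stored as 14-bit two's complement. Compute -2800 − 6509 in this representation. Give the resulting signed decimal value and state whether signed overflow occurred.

-2800 → 11010100010000
6509 → 01100101101101
Subtract via negate-and-add: invert 01100101101101 + 1 = 10011010010011 (i.e. -6509).
  11010100010000
+ 10011010010011
= 01101110100011  (discard carry-out 1)
Result 01101110100011: MSB = 0 → value 7075.
Both addends (after negating the subtrahend) are negative but the stored result is non-negative: signed overflow. The true value -2800 − 6509 = -9309 lies outside [-8192, 8191].

7075; overflow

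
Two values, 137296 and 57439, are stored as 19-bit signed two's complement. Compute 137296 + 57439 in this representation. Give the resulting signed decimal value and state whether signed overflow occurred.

194735; no overflow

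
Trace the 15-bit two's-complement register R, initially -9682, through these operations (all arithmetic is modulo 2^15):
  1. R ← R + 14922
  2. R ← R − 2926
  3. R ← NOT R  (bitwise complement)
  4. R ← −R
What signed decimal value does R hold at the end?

2315

Start: R = -9682 = 101101000101110.
R = -9682 + 14922 = 5240 = 001010001111000
R = 5240 − 2926 = 2314 = 000100100001010
R = NOT 000100100001010 = 111011011110101 = -2315
R = −(-2315) = 2315 = 000100100001011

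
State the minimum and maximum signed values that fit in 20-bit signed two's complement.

min = -524288, max = 524287

Minimum: −2^19 = -524288.
Maximum: 2^19 − 1 = 524287.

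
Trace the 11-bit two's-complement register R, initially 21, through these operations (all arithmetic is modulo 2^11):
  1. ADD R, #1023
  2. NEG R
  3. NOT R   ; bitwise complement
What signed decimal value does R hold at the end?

-1005

Start: R = 21 = 00000010101.
R = 21 + 1023 = 1044; wraps to -1004 = 10000010100
R = −(-1004) = 1004 = 01111101100
R = NOT 01111101100 = 10000010011 = -1005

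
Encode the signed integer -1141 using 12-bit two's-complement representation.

101110001011

|-1141| = 1141 = 010001110101 in 12 bits.
Invert the bits: 101110001010. Add 1: 101110001011.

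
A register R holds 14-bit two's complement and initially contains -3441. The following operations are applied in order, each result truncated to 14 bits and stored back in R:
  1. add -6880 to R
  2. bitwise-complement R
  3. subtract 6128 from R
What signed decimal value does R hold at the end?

4192

Start: R = -3441 = 11001010001111.
R = -3441 + (-6880) = -10321; wraps to 6063 = 01011110101111
R = NOT 01011110101111 = 10100001010000 = -6064
R = -6064 − 6128 = -12192; wraps to 4192 = 01000001100000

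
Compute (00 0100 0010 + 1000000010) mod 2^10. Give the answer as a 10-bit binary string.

1001000100

  0001000010
+ 1000000010
= 1001000100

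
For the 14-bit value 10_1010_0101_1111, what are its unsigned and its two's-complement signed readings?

unsigned = 10847, signed = -5537

Unsigned: 10101001011111 = 10847.
Signed: MSB=1 → 10847 − 16384 = -5537.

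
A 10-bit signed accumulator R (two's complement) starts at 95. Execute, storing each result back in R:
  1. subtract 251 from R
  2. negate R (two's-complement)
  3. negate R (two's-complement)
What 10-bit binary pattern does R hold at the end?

1101100100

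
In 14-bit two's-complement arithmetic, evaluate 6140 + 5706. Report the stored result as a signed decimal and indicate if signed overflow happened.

6140 → 01011111111100
5706 → 01011001001010
  01011111111100
+ 01011001001010
= 10111001000110
Result 10111001000110: MSB = 1 → 11846 − 16384 = -4538.
Both addends are non-negative but the stored result is negative: signed overflow. The true value 6140 + 5706 = 11846 lies outside [-8192, 8191].

-4538; overflow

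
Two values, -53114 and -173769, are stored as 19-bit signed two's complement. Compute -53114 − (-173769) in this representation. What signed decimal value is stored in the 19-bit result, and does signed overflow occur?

120655; no overflow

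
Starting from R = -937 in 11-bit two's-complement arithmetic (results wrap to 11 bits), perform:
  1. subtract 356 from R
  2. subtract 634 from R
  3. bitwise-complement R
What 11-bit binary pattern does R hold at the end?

Start: R = -937 = 10001010111.
R = -937 − 356 = -1293; wraps to 755 = 01011110011
R = 755 − 634 = 121 = 00001111001
R = NOT 00001111001 = 11110000110 = -122

11110000110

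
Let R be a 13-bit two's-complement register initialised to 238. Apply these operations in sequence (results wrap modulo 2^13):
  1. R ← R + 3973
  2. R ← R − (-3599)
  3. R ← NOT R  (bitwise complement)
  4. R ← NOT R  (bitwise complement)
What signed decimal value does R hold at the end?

Start: R = 238 = 0000011101110.
R = 238 + 3973 = 4211; wraps to -3981 = 1000001110011
R = -3981 − (-3599) = -382 = 1111010000010
R = NOT 1111010000010 = 0000101111101 = 381
R = NOT 0000101111101 = 1111010000010 = -382

-382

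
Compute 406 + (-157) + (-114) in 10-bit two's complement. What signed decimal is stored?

406 + (-157) = 249 (0011111001)
249 + (-114) = 135 (0010000111)

135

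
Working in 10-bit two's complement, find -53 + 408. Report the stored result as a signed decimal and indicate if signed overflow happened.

355; no overflow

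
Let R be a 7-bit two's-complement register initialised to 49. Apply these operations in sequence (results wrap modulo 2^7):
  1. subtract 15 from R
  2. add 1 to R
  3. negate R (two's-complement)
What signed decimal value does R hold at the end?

-35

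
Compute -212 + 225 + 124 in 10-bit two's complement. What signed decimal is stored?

137

-212 + 225 = 13 (0000001101)
13 + 124 = 137 (0010001001)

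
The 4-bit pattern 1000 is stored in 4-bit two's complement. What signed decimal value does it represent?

-8

MSB is 1, so the value is negative.
Unsigned reading: 8. Subtract 2^4 = 16: 8 − 16 = -8.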